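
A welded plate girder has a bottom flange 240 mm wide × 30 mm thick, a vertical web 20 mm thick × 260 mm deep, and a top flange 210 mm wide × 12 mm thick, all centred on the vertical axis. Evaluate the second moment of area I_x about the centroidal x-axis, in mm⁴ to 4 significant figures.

I_x ≈ 1.949 × 10⁸ mm⁴

Decompose the section into non-overlapping parts with the origin at the bottom-left of its bounding rectangle.
Bottom plate: 240 × 30, A = 7 200 mm², y = 15 mm, Ī = 540 000 mm⁴.
Web plate: 20 × 260, A = 5 200 mm², y = 160 mm, Ī = 29 293 333 mm⁴.
Top plate: 210 × 12, A = 2 520 mm², y = 296 mm, Ī = 30 240 mm⁴.
Centroid: ȳ = ΣA·y / ΣA = 112.997 mm.
Transfer each piece to the centroidal x-axis using Ī + A·d² with d = y − 112.997:
  bottom plate: d = -97.9973 mm → contributes +69 685 017 mm⁴
  web plate: d = 47.0027 mm → contributes +40 781 444 mm⁴
  top plate: d = 183.003 mm → contributes +84 424 993 mm⁴
Total I = 194 891 453 mm⁴.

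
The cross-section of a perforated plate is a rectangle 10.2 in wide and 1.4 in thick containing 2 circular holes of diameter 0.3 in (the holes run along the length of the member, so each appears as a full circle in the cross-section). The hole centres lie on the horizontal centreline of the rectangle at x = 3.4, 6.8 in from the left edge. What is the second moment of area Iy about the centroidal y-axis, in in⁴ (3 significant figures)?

Iy ≈ 123 in⁴

Break the section into simple shapes (no overlaps), measuring from the bottom-left corner of the bounding box.
Plate: 10.2 × 1.4, A = 14.28 in², x = 5.1 in, Ī = 123.81 in⁴.
Hole 1 (subtracted): ⌀0.3, A = 0.070686 in², x = 3.4 in, Ī = 0.00039761 in⁴.
Hole 2 (subtracted): ⌀0.3, A = 0.070686 in², x = 6.8 in, Ī = 0.00039761 in⁴.
By symmetry the centroid is at mid-width, x̄ = 5.1 in.
Transfer each piece to the centroidal y-axis using Ī + A·d² with d = x − 5.1:
  plate: d = 0 in → contributes +123.81 in⁴
  hole 1: d = -1.7 in → contributes −0.20468 in⁴
  hole 2: d = 1.7 in → contributes −0.20468 in⁴
Total I = 123.4 in⁴.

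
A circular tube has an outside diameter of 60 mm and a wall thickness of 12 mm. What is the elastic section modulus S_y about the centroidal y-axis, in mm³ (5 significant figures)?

Break the section into simple shapes (no overlaps), measuring from the bottom-left corner of the bounding box.
Outer circle: ⌀60, A = 2827.433 mm², x = 30 mm, Ī = 636172.5 mm⁴.
Bore (subtracted): ⌀36, A = 1017.876 mm², x = 30 mm, Ī = 82447.96 mm⁴.
By symmetry the centroid is at mid-width, x̄ = 30 mm.
All pieces are centred on the centroidal y-axis, so I = ΣĪ (holes subtracted) = 553724.6 mm⁴.
Extreme fibre distance c = 30 mm; S = I/c = 18457.49 mm³.

S_y ≈ 1.8457 × 10⁴ mm³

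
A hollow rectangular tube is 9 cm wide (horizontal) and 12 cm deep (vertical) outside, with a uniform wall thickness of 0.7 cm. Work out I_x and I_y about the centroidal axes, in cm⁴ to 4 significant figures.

I_x ≈ 541.7 cm⁴, I_y ≈ 341.2 cm⁴

Split into non-overlapping primitives; take the origin at the lower-left of the bounding box.
Outer rectangle: 9 × 12, A = 108 cm², y = 6 cm, Ī = 1 296 cm⁴.
Inner void (subtracted): 7.6 × 10.6, A = 80.56 cm², y = 6 cm, Ī = 754.31 cm⁴.
By symmetry the centroid is at mid-height, ȳ = 6 cm.
All pieces are centred on the centroidal x-axis, so I = ΣĪ (holes subtracted) = 541.69 cm⁴.
Repeating about the centroidal y-axis gives I_y = 341.238 cm⁴.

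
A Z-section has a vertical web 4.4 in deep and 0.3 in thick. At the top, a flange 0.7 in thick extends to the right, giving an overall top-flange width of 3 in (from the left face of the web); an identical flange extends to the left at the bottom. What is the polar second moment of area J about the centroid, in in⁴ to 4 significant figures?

J ≈ 26.03 in⁴

Treat the section as a set of non-overlapping primitives; coordinates are from the bounding-box lower-left.
Web: 0.3 × 4.4, A = 1.32 in², y = 2.2 in, Ī = 2.1296 in⁴.
Top flange (beyond web): 2.7 × 0.7, A = 1.89 in², y = 4.05 in, Ī = 0.077175 in⁴.
Bottom flange (beyond web): 2.7 × 0.7, A = 1.89 in², y = 0.35 in, Ī = 0.077175 in⁴.
Centroid: ȳ = ΣA·y / ΣA = 2.2 in.
Transfer each piece to the centroidal x-axis using Ī + A·d² with d = y − 2.2:
  web: d = 0 in → contributes +2.1296 in⁴
  top flange (beyond web): d = 1.85 in → contributes +6.5457 in⁴
  bottom flange (beyond web): d = -1.85 in → contributes +6.5457 in⁴
Total I = 15.221 in⁴.
For the y-axis: x̄ = 2.85 in.
Repeating about the centroidal y-axis gives I_y = 10.8113 in⁴.
Polar second moment: J = I_x + I_y = 26.0323 in⁴.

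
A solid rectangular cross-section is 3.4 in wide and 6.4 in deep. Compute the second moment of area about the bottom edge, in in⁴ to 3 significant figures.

I_base ≈ 297 in⁴

The section: 3.4 × 6.4, A = 21.76 in², y = 3.2 in, Ī = 74.274 in⁴.
Transfer it to the bottom edge using Ī + A·d² with d = y − 0:
  the section: d = 3.2 in → contributes +297.1 in⁴
Total I = 297.1 in⁴.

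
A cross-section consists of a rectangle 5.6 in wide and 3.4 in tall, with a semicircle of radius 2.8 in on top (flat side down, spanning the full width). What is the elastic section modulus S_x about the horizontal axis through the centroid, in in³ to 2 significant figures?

S_x ≈ 26 in³

Decompose the section into non-overlapping parts with the origin at the bottom-left of its bounding rectangle.
Rectangular body: 5.6 × 3.4, A = 19.04 in², y = 1.7 in, Ī = 18.34 in⁴.
Semicircular cap: semicircle r = 2.8, A = 12.32 in², y = 4.588 in, Ī = 6.746 in⁴.
Centroid: ȳ = ΣA·y / ΣA = 2.834 in.
Transfer each piece to the horizontal axis through the centroid using Ī + A·d² with d = y − 2.834:
  rectangular body: d = -1.134 in → contributes +42.85 in⁴
  semicircular cap: d = 1.754 in → contributes +44.63 in⁴
Total I = 87.48 in⁴.
Extreme fibre distance c = 3.366 in; S = I/c = 25.99 in³.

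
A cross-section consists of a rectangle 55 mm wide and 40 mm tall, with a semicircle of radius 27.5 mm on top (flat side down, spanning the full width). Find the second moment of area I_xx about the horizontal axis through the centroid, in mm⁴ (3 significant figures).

I_xx ≈ 1.13 × 10⁶ mm⁴

Break the section into simple shapes (no overlaps), measuring from the bottom-left corner of the bounding box.
Rectangular body: 55 × 40, A = 2 200 mm², y = 20 mm, Ī = 293 333 mm⁴.
Semicircular cap: semicircle r = 27.5, A = 1187.9 mm², y = 51.671 mm, Ī = 62 772 mm⁴.
Centroid: ȳ = ΣA·y / ΣA = 31.105 mm.
Transfer each piece to the horizontal axis through the centroid using Ī + A·d² with d = y − 31.105:
  rectangular body: d = -11.105 mm → contributes +564 641 mm⁴
  semicircular cap: d = 20.566 mm → contributes +565 229 mm⁴
Total I = 1 129 870 mm⁴.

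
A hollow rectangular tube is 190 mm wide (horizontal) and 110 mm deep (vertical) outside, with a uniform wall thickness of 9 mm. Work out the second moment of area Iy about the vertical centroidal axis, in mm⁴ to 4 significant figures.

Decompose the section into non-overlapping parts with the origin at the bottom-left of its bounding rectangle.
Outer rectangle: 190 × 110, A = 20 900 mm², x = 95 mm, Ī = 62 874 167 mm⁴.
Inner void (subtracted): 172 × 92, A = 15 824 mm², x = 95 mm, Ī = 39 011 435 mm⁴.
By symmetry the centroid is at mid-width, x̄ = 95 mm.
All pieces are centred on the vertical centroidal axis, so I = ΣĪ (holes subtracted) = 23 862 732 mm⁴.

Iy ≈ 2.386 × 10⁷ mm⁴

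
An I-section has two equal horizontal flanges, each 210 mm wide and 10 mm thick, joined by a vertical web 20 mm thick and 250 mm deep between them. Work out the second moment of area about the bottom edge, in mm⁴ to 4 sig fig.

I_base ≈ 2.647 × 10⁸ mm⁴

Split into non-overlapping primitives; take the origin at the lower-left of the bounding box.
Bottom flange: 210 × 10, A = 2 100 mm², y = 5 mm, Ī = 17 500 mm⁴.
Web: 20 × 250, A = 5 000 mm², y = 135 mm, Ī = 26 041 667 mm⁴.
Top flange: 210 × 10, A = 2 100 mm², y = 265 mm, Ī = 17 500 mm⁴.
Transfer each piece to the base of the section using Ī + A·d² with d = y − 0:
  bottom flange: d = 5 mm → contributes +70 000 mm⁴
  web: d = 135 mm → contributes +117 166 667 mm⁴
  top flange: d = 265 mm → contributes +147 490 000 mm⁴
Total I = 264 726 667 mm⁴.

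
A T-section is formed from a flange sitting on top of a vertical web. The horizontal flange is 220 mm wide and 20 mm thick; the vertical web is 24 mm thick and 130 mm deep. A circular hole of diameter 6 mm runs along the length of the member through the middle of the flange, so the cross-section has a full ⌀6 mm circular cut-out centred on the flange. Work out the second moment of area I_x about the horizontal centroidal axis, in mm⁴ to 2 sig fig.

I_x ≈ 1.5 × 10⁷ mm⁴

Decompose the section into non-overlapping parts with the origin at the bottom-left of its bounding rectangle.
Flange: 220 × 20, A = 4 400 mm², y = 140 mm, Ī = 146 667 mm⁴.
Web: 24 × 130, A = 3 120 mm², y = 65 mm, Ī = 4 394 000 mm⁴.
Hole (subtracted): ⌀6, A = 28.27 mm², y = 140 mm, Ī = 63.62 mm⁴.
Centroid: ȳ = ΣA·y / ΣA = 108.8 mm.
Transfer each piece to the horizontal centroidal axis using Ī + A·d² with d = y − 108.8:
  flange: d = 31.23 mm → contributes +4 439 269 mm⁴
  web: d = -43.77 mm → contributes +10 370 118 mm⁴
  hole: d = 31.23 mm → contributes −27 648 mm⁴
Total I = 14 781 740 mm⁴.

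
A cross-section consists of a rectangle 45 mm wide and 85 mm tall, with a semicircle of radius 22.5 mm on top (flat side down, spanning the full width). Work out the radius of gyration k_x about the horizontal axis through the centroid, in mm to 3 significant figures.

k_x ≈ 29.8 mm

Split into non-overlapping primitives; take the origin at the lower-left of the bounding box.
Rectangular body: 45 × 85, A = 3 825 mm², y = 42.5 mm, Ī = 2 302 969 mm⁴.
Semicircular cap: semicircle r = 22.5, A = 795.22 mm², y = 94.549 mm, Ī = 28 130 mm⁴.
Centroid: ȳ = ΣA·y / ΣA = 51.459 mm.
Transfer each piece to the horizontal axis through the centroid using Ī + A·d² with d = y − 51.459:
  rectangular body: d = -8.9585 mm → contributes +2 609 946 mm⁴
  semicircular cap: d = 43.091 mm → contributes +1 504 696 mm⁴
Total I = 4 114 642 mm⁴.
Radius of gyration: k = √(I/A) = √(4 114 642 / 4620.2) = 29.842 mm.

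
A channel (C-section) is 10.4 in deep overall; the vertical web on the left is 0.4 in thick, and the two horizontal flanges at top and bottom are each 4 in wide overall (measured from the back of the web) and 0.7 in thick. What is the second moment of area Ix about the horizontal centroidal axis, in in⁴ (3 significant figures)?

Split into non-overlapping primitives; take the origin at the lower-left of the bounding box.
Web: 0.4 × 10.4, A = 4.16 in², y = 5.2 in, Ī = 37.495 in⁴.
Top flange (beyond web): 3.6 × 0.7, A = 2.52 in², y = 10.05 in, Ī = 0.1029 in⁴.
Bottom flange (beyond web): 3.6 × 0.7, A = 2.52 in², y = 0.35 in, Ī = 0.1029 in⁴.
By symmetry the centroid is at mid-height, ȳ = 5.2 in.
Transfer each piece to the horizontal centroidal axis using Ī + A·d² with d = y − 5.2:
  web: d = 0 in → contributes +37.495 in⁴
  top flange (beyond web): d = 4.85 in → contributes +59.38 in⁴
  bottom flange (beyond web): d = -4.85 in → contributes +59.38 in⁴
Total I = 156.25 in⁴.

Ix ≈ 156 in⁴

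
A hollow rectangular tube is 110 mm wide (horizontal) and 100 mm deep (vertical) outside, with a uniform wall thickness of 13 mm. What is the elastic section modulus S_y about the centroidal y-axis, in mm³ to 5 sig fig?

S_y ≈ 1.3521 × 10⁵ mm³

Split into non-overlapping primitives; take the origin at the lower-left of the bounding box.
Outer rectangle: 110 × 100, A = 11 000 mm², x = 55 mm, Ī = 11 091 667 mm⁴.
Inner void (subtracted): 84 × 74, A = 6 216 mm², x = 55 mm, Ī = 3 655 008 mm⁴.
By symmetry the centroid is at mid-width, x̄ = 55 mm.
All pieces are centred on the centroidal y-axis, so I = ΣĪ (holes subtracted) = 7 436 659 mm⁴.
Extreme fibre distance c = 55 mm; S = I/c = 135 212 mm³.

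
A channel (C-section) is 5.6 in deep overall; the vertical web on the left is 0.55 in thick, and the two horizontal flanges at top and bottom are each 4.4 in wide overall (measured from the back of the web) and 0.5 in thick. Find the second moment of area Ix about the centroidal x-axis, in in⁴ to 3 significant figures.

Ix ≈ 33.2 in⁴

Break the section into simple shapes (no overlaps), measuring from the bottom-left corner of the bounding box.
Web: 0.55 × 5.6, A = 3.08 in², y = 2.8 in, Ī = 8.0491 in⁴.
Top flange (beyond web): 3.85 × 0.5, A = 1.925 in², y = 5.35 in, Ī = 0.040104 in⁴.
Bottom flange (beyond web): 3.85 × 0.5, A = 1.925 in², y = 0.25 in, Ī = 0.040104 in⁴.
By symmetry the centroid is at mid-height, ȳ = 2.8 in.
Transfer each piece to the centroidal x-axis using Ī + A·d² with d = y − 2.8:
  web: d = 0 in → contributes +8.0491 in⁴
  top flange (beyond web): d = 2.55 in → contributes +12.557 in⁴
  bottom flange (beyond web): d = -2.55 in → contributes +12.557 in⁴
Total I = 33.164 in⁴.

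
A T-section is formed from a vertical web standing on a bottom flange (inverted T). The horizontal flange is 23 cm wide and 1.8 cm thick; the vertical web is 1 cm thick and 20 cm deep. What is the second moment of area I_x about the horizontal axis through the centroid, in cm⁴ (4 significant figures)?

I_x ≈ 2280 cm⁴

Split into non-overlapping primitives; take the origin at the lower-left of the bounding box.
Flange: 23 × 1.8, A = 41.4 cm², y = 0.9 cm, Ī = 11.178 cm⁴.
Web: 1 × 20, A = 20 cm², y = 11.8 cm, Ī = 666.667 cm⁴.
Centroid: ȳ = ΣA·y / ΣA = 4.45049 cm.
Transfer each piece to the horizontal axis through the centroid using Ī + A·d² with d = y − 4.45049:
  flange: d = -3.55049 cm → contributes +533.065 cm⁴
  web: d = 7.34951 cm → contributes +1746.97 cm⁴
Total I = 2280.04 cm⁴.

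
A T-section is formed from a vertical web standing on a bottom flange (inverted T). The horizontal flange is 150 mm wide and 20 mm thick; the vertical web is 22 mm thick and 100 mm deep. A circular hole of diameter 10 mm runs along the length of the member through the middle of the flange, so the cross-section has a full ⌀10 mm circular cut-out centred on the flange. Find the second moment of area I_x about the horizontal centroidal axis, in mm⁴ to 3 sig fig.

Decompose the section into non-overlapping parts with the origin at the bottom-left of its bounding rectangle.
Flange: 150 × 20, A = 3 000 mm², y = 10 mm, Ī = 100 000 mm⁴.
Web: 22 × 100, A = 2 200 mm², y = 70 mm, Ī = 1 833 333 mm⁴.
Hole (subtracted): ⌀10, A = 78.54 mm², y = 10 mm, Ī = 490.87 mm⁴.
Centroid: ȳ = ΣA·y / ΣA = 35.774 mm.
Transfer each piece to the horizontal centroidal axis using Ī + A·d² with d = y − 35.774:
  flange: d = -25.774 mm → contributes +2 092 882 mm⁴
  web: d = 34.226 mm → contributes +4 410 470 mm⁴
  hole: d = -25.774 mm → contributes −52 664 mm⁴
Total I = 6 450 688 mm⁴.

I_x ≈ 6.45 × 10⁶ mm⁴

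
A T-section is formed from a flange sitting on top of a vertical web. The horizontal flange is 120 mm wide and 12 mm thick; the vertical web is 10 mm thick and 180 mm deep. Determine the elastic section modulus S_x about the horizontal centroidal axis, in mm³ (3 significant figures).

Split into non-overlapping primitives; take the origin at the lower-left of the bounding box.
Flange: 120 × 12, A = 1 440 mm², y = 186 mm, Ī = 17 280 mm⁴.
Web: 10 × 180, A = 1 800 mm², y = 90 mm, Ī = 4 860 000 mm⁴.
Centroid: ȳ = ΣA·y / ΣA = 132.67 mm.
Transfer each piece to the horizontal centroidal axis using Ī + A·d² with d = y − 132.67:
  flange: d = 53.333 mm → contributes +4 113 280 mm⁴
  web: d = -42.667 mm → contributes +8 136 800 mm⁴
Total I = 12 250 080 mm⁴.
Extreme fibre distance c = 132.67 mm; S = I/c = 92 337 mm³.

S_x ≈ 9.23 × 10⁴ mm³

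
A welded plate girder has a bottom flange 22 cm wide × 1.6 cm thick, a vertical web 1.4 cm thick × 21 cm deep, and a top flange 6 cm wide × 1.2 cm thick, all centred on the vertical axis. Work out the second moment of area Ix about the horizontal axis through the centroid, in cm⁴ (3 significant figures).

Break the section into simple shapes (no overlaps), measuring from the bottom-left corner of the bounding box.
Bottom plate: 22 × 1.6, A = 35.2 cm², y = 0.8 cm, Ī = 7.5093 cm⁴.
Web plate: 1.4 × 21, A = 29.4 cm², y = 12.1 cm, Ī = 1080.5 cm⁴.
Top plate: 6 × 1.2, A = 7.2 cm², y = 23.2 cm, Ī = 0.864 cm⁴.
Centroid: ȳ = ΣA·y / ΣA = 7.6733 cm.
Transfer each piece to the horizontal axis through the centroid using Ī + A·d² with d = y − 7.6733:
  bottom plate: d = -6.8733 cm → contributes +1670.4 cm⁴
  web plate: d = 4.4267 cm → contributes +1656.6 cm⁴
  top plate: d = 15.527 cm → contributes +1736.6 cm⁴
Total I = 5063.6 cm⁴.

Ix ≈ 5060 cm⁴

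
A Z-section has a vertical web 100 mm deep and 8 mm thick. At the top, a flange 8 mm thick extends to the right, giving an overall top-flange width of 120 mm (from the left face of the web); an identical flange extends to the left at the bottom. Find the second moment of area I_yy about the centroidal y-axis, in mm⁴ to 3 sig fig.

I_yy ≈ 8.33 × 10⁶ mm⁴

Break the section into simple shapes (no overlaps), measuring from the bottom-left corner of the bounding box.
Web: 8 × 100, A = 800 mm², x = 116 mm, Ī = 4266.7 mm⁴.
Top flange (beyond web): 112 × 8, A = 896 mm², x = 176 mm, Ī = 936 619 mm⁴.
Bottom flange (beyond web): 112 × 8, A = 896 mm², x = 56 mm, Ī = 936 619 mm⁴.
Centroid: x̄ = ΣA·x / ΣA = 116 mm.
Transfer each piece to the centroidal y-axis using Ī + A·d² with d = x − 116:
  web: d = 0 mm → contributes +4266.7 mm⁴
  top flange (beyond web): d = 60 mm → contributes +4 162 219 mm⁴
  bottom flange (beyond web): d = -60 mm → contributes +4 162 219 mm⁴
Total I = 8 328 704 mm⁴.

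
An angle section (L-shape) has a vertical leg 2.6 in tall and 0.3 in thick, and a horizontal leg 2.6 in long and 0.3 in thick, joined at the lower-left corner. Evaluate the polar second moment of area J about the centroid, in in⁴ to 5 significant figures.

J ≈ 1.8575 in⁴

Break the section into simple shapes (no overlaps), measuring from the bottom-left corner of the bounding box.
Vertical leg: 0.3 × 2.6, A = 0.78 in², y = 1.3 in, Ī = 0.4394 in⁴.
Horizontal leg (remainder): 2.3 × 0.3, A = 0.69 in², y = 0.15 in, Ī = 0.005175 in⁴.
Centroid: ȳ = ΣA·y / ΣA = 0.7602041 in.
Transfer each piece to the centroidal x-axis using Ī + A·d² with d = y − 0.7602041:
  vertical leg: d = 0.5397959 in → contributes +0.6666761 in⁴
  horizontal leg (remainder): d = -0.6102041 in → contributes +0.2620958 in⁴
Total I = 0.9287719 in⁴.
For the y-axis: x̄ = 0.7602041 in.
Repeating about the centroidal y-axis gives I_y = 0.9287719 in⁴.
Polar second moment: J = I_x + I_y = 1.857544 in⁴.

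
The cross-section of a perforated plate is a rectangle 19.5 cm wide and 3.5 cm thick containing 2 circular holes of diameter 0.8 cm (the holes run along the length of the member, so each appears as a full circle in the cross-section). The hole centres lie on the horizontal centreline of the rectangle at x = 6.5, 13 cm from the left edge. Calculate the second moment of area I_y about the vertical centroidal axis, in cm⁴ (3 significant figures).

I_y ≈ 2150 cm⁴

Decompose the section into non-overlapping parts with the origin at the bottom-left of its bounding rectangle.
Plate: 19.5 × 3.5, A = 68.25 cm², x = 9.75 cm, Ī = 2162.7 cm⁴.
Hole 1 (subtracted): ⌀0.8, A = 0.50265 cm², x = 6.5 cm, Ī = 0.020106 cm⁴.
Hole 2 (subtracted): ⌀0.8, A = 0.50265 cm², x = 13 cm, Ī = 0.020106 cm⁴.
By symmetry the centroid is at mid-width, x̄ = 9.75 cm.
Transfer each piece to the vertical centroidal axis using Ī + A·d² with d = x − 9.75:
  plate: d = 0 cm → contributes +2162.7 cm⁴
  hole 1: d = -3.25 cm → contributes −5.3294 cm⁴
  hole 2: d = 3.25 cm → contributes −5.3294 cm⁴
Total I = 2 152 cm⁴.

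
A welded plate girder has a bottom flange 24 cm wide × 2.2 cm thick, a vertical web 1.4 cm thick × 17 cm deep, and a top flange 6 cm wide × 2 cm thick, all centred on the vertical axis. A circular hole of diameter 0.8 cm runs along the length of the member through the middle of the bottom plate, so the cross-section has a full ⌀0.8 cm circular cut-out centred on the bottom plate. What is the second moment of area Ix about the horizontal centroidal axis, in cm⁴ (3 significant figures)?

Break the section into simple shapes (no overlaps), measuring from the bottom-left corner of the bounding box.
Bottom plate: 24 × 2.2, A = 52.8 cm², y = 1.1 cm, Ī = 21.296 cm⁴.
Web plate: 1.4 × 17, A = 23.8 cm², y = 10.7 cm, Ī = 573.18 cm⁴.
Top plate: 6 × 2, A = 12 cm², y = 20.2 cm, Ī = 4 cm⁴.
Hole (subtracted): ⌀0.8, A = 0.50265 cm², y = 1.1 cm, Ī = 0.020106 cm⁴.
Centroid: ȳ = ΣA·y / ΣA = 6.2952 cm.
Transfer each piece to the horizontal centroidal axis using Ī + A·d² with d = y − 6.2952:
  bottom plate: d = -5.1952 cm → contributes +1446.4 cm⁴
  web plate: d = 4.4048 cm → contributes +1 035 cm⁴
  top plate: d = 13.905 cm → contributes +2324.1 cm⁴
  hole: d = -5.1952 cm → contributes −13.587 cm⁴
Total I = 4791.9 cm⁴.

Ix ≈ 4790 cm⁴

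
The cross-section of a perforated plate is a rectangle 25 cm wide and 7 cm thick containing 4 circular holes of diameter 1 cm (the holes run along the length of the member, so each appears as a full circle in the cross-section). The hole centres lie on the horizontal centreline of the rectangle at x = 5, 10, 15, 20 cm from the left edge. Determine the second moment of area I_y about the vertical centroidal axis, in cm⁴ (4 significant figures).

I_y ≈ 9016 cm⁴

Treat the section as a set of non-overlapping primitives; coordinates are from the bounding-box lower-left.
Plate: 25 × 7, A = 175 cm², x = 12.5 cm, Ī = 9114.58 cm⁴.
Hole 1 (subtracted): ⌀1, A = 0.785398 cm², x = 5 cm, Ī = 0.0490874 cm⁴.
Hole 2 (subtracted): ⌀1, A = 0.785398 cm², x = 10 cm, Ī = 0.0490874 cm⁴.
Hole 3 (subtracted): ⌀1, A = 0.785398 cm², x = 15 cm, Ī = 0.0490874 cm⁴.
Hole 4 (subtracted): ⌀1, A = 0.785398 cm², x = 20 cm, Ī = 0.0490874 cm⁴.
By symmetry the centroid is at mid-width, x̄ = 12.5 cm.
Transfer each piece to the vertical centroidal axis using Ī + A·d² with d = x − 12.5:
  plate: d = 0 cm → contributes +9114.58 cm⁴
  hole 1: d = -7.5 cm → contributes −44.2277 cm⁴
  hole 2: d = -2.5 cm → contributes −4.95783 cm⁴
  hole 3: d = 2.5 cm → contributes −4.95783 cm⁴
  hole 4: d = 7.5 cm → contributes −44.2277 cm⁴
Total I = 9016.21 cm⁴.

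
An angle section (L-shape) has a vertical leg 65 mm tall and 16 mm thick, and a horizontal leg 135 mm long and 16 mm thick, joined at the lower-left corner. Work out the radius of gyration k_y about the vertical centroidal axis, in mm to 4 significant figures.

k_y ≈ 42.56 mm

Split into non-overlapping primitives; take the origin at the lower-left of the bounding box.
Vertical leg: 16 × 65, A = 1 040 mm², x = 8 mm, Ī = 22186.7 mm⁴.
Horizontal leg (remainder): 119 × 16, A = 1 904 mm², x = 75.5 mm, Ī = 2 246 879 mm⁴.
Centroid: x̄ = ΣA·x / ΣA = 51.6549 mm.
Transfer each piece to the vertical centroidal axis using Ī + A·d² with d = x − 51.6549:
  vertical leg: d = -43.6549 mm → contributes +2 004 166 mm⁴
  horizontal leg (remainder): d = 23.8451 mm → contributes +3 329 473 mm⁴
Total I = 5 333 639 mm⁴.
Radius of gyration: k = √(I/A) = √(5 333 639 / 2 944) = 42.564 mm.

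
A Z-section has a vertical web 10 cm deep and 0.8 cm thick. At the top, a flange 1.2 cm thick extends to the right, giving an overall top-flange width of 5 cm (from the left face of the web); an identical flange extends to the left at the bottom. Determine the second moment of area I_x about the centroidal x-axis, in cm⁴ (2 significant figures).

I_x ≈ 260 cm⁴

Split into non-overlapping primitives; take the origin at the lower-left of the bounding box.
Web: 0.8 × 10, A = 8 cm², y = 5 cm, Ī = 66.67 cm⁴.
Top flange (beyond web): 4.2 × 1.2, A = 5.04 cm², y = 9.4 cm, Ī = 0.6048 cm⁴.
Bottom flange (beyond web): 4.2 × 1.2, A = 5.04 cm², y = 0.6 cm, Ī = 0.6048 cm⁴.
Centroid: ȳ = ΣA·y / ΣA = 5 cm.
Transfer each piece to the centroidal x-axis using Ī + A·d² with d = y − 5:
  web: d = 0 cm → contributes +66.67 cm⁴
  top flange (beyond web): d = 4.4 cm → contributes +98.18 cm⁴
  bottom flange (beyond web): d = -4.4 cm → contributes +98.18 cm⁴
Total I = 263 cm⁴.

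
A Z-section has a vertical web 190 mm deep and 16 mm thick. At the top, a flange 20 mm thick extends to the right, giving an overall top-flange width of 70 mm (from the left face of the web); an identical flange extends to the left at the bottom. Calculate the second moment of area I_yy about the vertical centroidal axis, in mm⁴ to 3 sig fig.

I_yy ≈ 3.24 × 10⁶ mm⁴

Treat the section as a set of non-overlapping primitives; coordinates are from the bounding-box lower-left.
Web: 16 × 190, A = 3 040 mm², x = 62 mm, Ī = 64 853 mm⁴.
Top flange (beyond web): 54 × 20, A = 1 080 mm², x = 97 mm, Ī = 262 440 mm⁴.
Bottom flange (beyond web): 54 × 20, A = 1 080 mm², x = 27 mm, Ī = 262 440 mm⁴.
Centroid: x̄ = ΣA·x / ΣA = 62 mm.
Transfer each piece to the vertical centroidal axis using Ī + A·d² with d = x − 62:
  web: d = 0 mm → contributes +64 853 mm⁴
  top flange (beyond web): d = 35 mm → contributes +1 585 440 mm⁴
  bottom flange (beyond web): d = -35 mm → contributes +1 585 440 mm⁴
Total I = 3 235 733 mm⁴.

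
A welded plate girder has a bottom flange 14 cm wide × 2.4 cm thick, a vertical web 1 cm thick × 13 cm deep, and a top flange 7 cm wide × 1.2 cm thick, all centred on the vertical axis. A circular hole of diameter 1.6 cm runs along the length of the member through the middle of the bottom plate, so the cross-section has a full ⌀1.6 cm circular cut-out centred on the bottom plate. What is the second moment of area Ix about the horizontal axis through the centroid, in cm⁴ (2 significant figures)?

Decompose the section into non-overlapping parts with the origin at the bottom-left of its bounding rectangle.
Bottom plate: 14 × 2.4, A = 33.6 cm², y = 1.2 cm, Ī = 16.13 cm⁴.
Web plate: 1 × 13, A = 13 cm², y = 8.9 cm, Ī = 183.1 cm⁴.
Top plate: 7 × 1.2, A = 8.4 cm², y = 16 cm, Ī = 1.008 cm⁴.
Hole (subtracted): ⌀1.6, A = 2.011 cm², y = 1.2 cm, Ī = 0.3217 cm⁴.
Centroid: ȳ = ΣA·y / ΣA = 5.435 cm.
Transfer each piece to the horizontal axis through the centroid using Ī + A·d² with d = y − 5.435:
  bottom plate: d = -4.235 cm → contributes +618.8 cm⁴
  web plate: d = 3.465 cm → contributes +339.1 cm⁴
  top plate: d = 10.56 cm → contributes +938.6 cm⁴
  hole: d = -4.235 cm → contributes −36.39 cm⁴
Total I = 1 860 cm⁴.

Ix ≈ 1900 cm⁴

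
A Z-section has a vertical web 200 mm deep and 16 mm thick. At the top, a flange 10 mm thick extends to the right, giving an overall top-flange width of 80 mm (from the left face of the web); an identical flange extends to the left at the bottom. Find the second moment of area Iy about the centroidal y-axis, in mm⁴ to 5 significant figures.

Iy ≈ 2.5532 × 10⁶ mm⁴

Decompose the section into non-overlapping parts with the origin at the bottom-left of its bounding rectangle.
Web: 16 × 200, A = 3 200 mm², x = 72 mm, Ī = 68266.67 mm⁴.
Top flange (beyond web): 64 × 10, A = 640 mm², x = 112 mm, Ī = 218453.3 mm⁴.
Bottom flange (beyond web): 64 × 10, A = 640 mm², x = 32 mm, Ī = 218453.3 mm⁴.
Centroid: x̄ = ΣA·x / ΣA = 72 mm.
Transfer each piece to the centroidal y-axis using Ī + A·d² with d = x − 72:
  web: d = 0 mm → contributes +68266.67 mm⁴
  top flange (beyond web): d = 40 mm → contributes +1 242 453 mm⁴
  bottom flange (beyond web): d = -40 mm → contributes +1 242 453 mm⁴
Total I = 2 553 173 mm⁴.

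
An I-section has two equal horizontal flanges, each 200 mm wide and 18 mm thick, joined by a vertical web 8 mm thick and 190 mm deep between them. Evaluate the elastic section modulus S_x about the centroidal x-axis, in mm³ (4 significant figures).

Decompose the section into non-overlapping parts with the origin at the bottom-left of its bounding rectangle.
Bottom flange: 200 × 18, A = 3 600 mm², y = 9 mm, Ī = 97 200 mm⁴.
Web: 8 × 190, A = 1 520 mm², y = 113 mm, Ī = 4 572 667 mm⁴.
Top flange: 200 × 18, A = 3 600 mm², y = 217 mm, Ī = 97 200 mm⁴.
By symmetry the centroid is at mid-height, ȳ = 113 mm.
Transfer each piece to the centroidal x-axis using Ī + A·d² with d = y − 113:
  bottom flange: d = -104 mm → contributes +39 034 800 mm⁴
  web: d = 0 mm → contributes +4 572 667 mm⁴
  top flange: d = 104 mm → contributes +39 034 800 mm⁴
Total I = 82 642 267 mm⁴.
Extreme fibre distance c = 113 mm; S = I/c = 731 347 mm³.

S_x ≈ 7.313 × 10⁵ mm³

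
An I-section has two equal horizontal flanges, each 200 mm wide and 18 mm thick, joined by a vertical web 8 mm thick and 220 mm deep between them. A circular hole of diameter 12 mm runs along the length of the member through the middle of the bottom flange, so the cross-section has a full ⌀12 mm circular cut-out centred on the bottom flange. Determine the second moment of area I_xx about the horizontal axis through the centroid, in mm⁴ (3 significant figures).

Treat the section as a set of non-overlapping primitives; coordinates are from the bounding-box lower-left.
Bottom flange: 200 × 18, A = 3 600 mm², y = 9 mm, Ī = 97 200 mm⁴.
Web: 8 × 220, A = 1 760 mm², y = 128 mm, Ī = 7 098 667 mm⁴.
Top flange: 200 × 18, A = 3 600 mm², y = 247 mm, Ī = 97 200 mm⁴.
Hole (subtracted): ⌀12, A = 113.1 mm², y = 9 mm, Ī = 1017.9 mm⁴.
Centroid: ȳ = ΣA·y / ΣA = 129.52 mm.
Transfer each piece to the horizontal axis through the centroid using Ī + A·d² with d = y − 129.52:
  bottom flange: d = -120.52 mm → contributes +52 388 561 mm⁴
  web: d = -1.5213 mm → contributes +7 102 740 mm⁴
  top flange: d = 117.48 mm → contributes +49 781 702 mm⁴
  hole: d = -120.52 mm → contributes −1 643 799 mm⁴
Total I = 107 629 203 mm⁴.

I_xx ≈ 1.08 × 10⁸ mm⁴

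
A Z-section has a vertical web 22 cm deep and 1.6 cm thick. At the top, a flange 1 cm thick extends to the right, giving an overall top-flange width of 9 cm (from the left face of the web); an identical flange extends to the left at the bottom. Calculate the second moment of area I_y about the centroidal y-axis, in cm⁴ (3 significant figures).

I_y ≈ 375 cm⁴

Treat the section as a set of non-overlapping primitives; coordinates are from the bounding-box lower-left.
Web: 1.6 × 22, A = 35.2 cm², x = 8.2 cm, Ī = 7.5093 cm⁴.
Top flange (beyond web): 7.4 × 1, A = 7.4 cm², x = 12.7 cm, Ī = 33.769 cm⁴.
Bottom flange (beyond web): 7.4 × 1, A = 7.4 cm², x = 3.7 cm, Ī = 33.769 cm⁴.
Centroid: x̄ = ΣA·x / ΣA = 8.2 cm.
Transfer each piece to the centroidal y-axis using Ī + A·d² with d = x − 8.2:
  web: d = 0 cm → contributes +7.5093 cm⁴
  top flange (beyond web): d = 4.5 cm → contributes +183.62 cm⁴
  bottom flange (beyond web): d = -4.5 cm → contributes +183.62 cm⁴
Total I = 374.75 cm⁴.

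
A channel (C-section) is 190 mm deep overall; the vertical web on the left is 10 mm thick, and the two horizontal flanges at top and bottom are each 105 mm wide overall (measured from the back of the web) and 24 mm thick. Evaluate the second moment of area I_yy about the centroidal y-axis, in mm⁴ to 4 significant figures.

I_yy ≈ 7.142 × 10⁶ mm⁴

Treat the section as a set of non-overlapping primitives; coordinates are from the bounding-box lower-left.
Web: 10 × 190, A = 1 900 mm², x = 5 mm, Ī = 15833.3 mm⁴.
Top flange (beyond web): 95 × 24, A = 2 280 mm², x = 57.5 mm, Ī = 1 714 750 mm⁴.
Bottom flange (beyond web): 95 × 24, A = 2 280 mm², x = 57.5 mm, Ī = 1 714 750 mm⁴.
Centroid: x̄ = ΣA·x / ΣA = 42.0588 mm.
Transfer each piece to the centroidal y-axis using Ī + A·d² with d = x − 42.0588:
  web: d = -37.0588 mm → contributes +2 625 210 mm⁴
  top flange (beyond web): d = 15.4412 mm → contributes +2 258 370 mm⁴
  bottom flange (beyond web): d = 15.4412 mm → contributes +2 258 370 mm⁴
Total I = 7 141 951 mm⁴.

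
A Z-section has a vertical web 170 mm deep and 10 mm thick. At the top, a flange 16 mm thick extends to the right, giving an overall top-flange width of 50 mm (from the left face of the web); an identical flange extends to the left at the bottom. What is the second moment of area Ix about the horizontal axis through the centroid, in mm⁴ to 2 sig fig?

Ix ≈ 1.2 × 10⁷ mm⁴

Treat the section as a set of non-overlapping primitives; coordinates are from the bounding-box lower-left.
Web: 10 × 170, A = 1 700 mm², y = 85 mm, Ī = 4 094 167 mm⁴.
Top flange (beyond web): 40 × 16, A = 640 mm², y = 162 mm, Ī = 13 653 mm⁴.
Bottom flange (beyond web): 40 × 16, A = 640 mm², y = 8 mm, Ī = 13 653 mm⁴.
Centroid: ȳ = ΣA·y / ΣA = 85 mm.
Transfer each piece to the horizontal axis through the centroid using Ī + A·d² with d = y − 85:
  web: d = 0 mm → contributes +4 094 167 mm⁴
  top flange (beyond web): d = 77 mm → contributes +3 808 213 mm⁴
  bottom flange (beyond web): d = -77 mm → contributes +3 808 213 mm⁴
Total I = 11 710 593 mm⁴.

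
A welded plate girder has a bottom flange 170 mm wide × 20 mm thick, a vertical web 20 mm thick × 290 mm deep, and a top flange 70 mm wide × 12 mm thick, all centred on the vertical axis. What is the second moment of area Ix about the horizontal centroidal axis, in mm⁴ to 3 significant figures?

Split into non-overlapping primitives; take the origin at the lower-left of the bounding box.
Bottom plate: 170 × 20, A = 3 400 mm², y = 10 mm, Ī = 113 333 mm⁴.
Web plate: 20 × 290, A = 5 800 mm², y = 165 mm, Ī = 40 648 333 mm⁴.
Top plate: 70 × 12, A = 840 mm², y = 316 mm, Ī = 10 080 mm⁴.
Centroid: ȳ = ΣA·y / ΣA = 125.14 mm.
Transfer each piece to the horizontal centroidal axis using Ī + A·d² with d = y − 125.14:
  bottom plate: d = -115.14 mm → contributes +45 190 563 mm⁴
  web plate: d = 39.857 mm → contributes +49 861 903 mm⁴
  top plate: d = 190.86 mm → contributes +30 608 115 mm⁴
Total I = 125 660 580 mm⁴.

Ix ≈ 1.26 × 10⁸ mm⁴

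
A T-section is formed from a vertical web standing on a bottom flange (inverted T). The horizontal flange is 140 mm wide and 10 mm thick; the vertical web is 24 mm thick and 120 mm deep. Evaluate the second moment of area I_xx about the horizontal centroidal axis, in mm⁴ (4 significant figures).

I_xx ≈ 7.448 × 10⁶ mm⁴

Break the section into simple shapes (no overlaps), measuring from the bottom-left corner of the bounding box.
Flange: 140 × 10, A = 1 400 mm², y = 5 mm, Ī = 11666.7 mm⁴.
Web: 24 × 120, A = 2 880 mm², y = 70 mm, Ī = 3 456 000 mm⁴.
Centroid: ȳ = ΣA·y / ΣA = 48.7383 mm.
Transfer each piece to the horizontal centroidal axis using Ī + A·d² with d = y − 48.7383:
  flange: d = -43.7383 mm → contributes +2 689 923 mm⁴
  web: d = 21.2617 mm → contributes +4 757 930 mm⁴
Total I = 7 447 854 mm⁴.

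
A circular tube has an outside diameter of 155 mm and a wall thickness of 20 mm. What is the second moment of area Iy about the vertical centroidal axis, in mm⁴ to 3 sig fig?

Iy ≈ 1.97 × 10⁷ mm⁴

Split into non-overlapping primitives; take the origin at the lower-left of the bounding box.
Outer circle: ⌀155, A = 18 869 mm², x = 77.5 mm, Ī = 28 333 269 mm⁴.
Bore (subtracted): ⌀115, A = 10 387 mm², x = 77.5 mm, Ī = 8 585 414 mm⁴.
By symmetry the centroid is at mid-width, x̄ = 77.5 mm.
All pieces are centred on the vertical centroidal axis, so I = ΣĪ (holes subtracted) = 19 747 855 mm⁴.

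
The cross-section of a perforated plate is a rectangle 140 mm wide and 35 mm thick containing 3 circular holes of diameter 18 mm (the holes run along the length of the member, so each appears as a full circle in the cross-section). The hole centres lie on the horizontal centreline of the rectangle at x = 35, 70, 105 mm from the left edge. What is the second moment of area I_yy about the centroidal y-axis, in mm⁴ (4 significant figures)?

Split into non-overlapping primitives; take the origin at the lower-left of the bounding box.
Plate: 140 × 35, A = 4 900 mm², x = 70 mm, Ī = 8 003 333 mm⁴.
Hole 1 (subtracted): ⌀18, A = 254.469 mm², x = 35 mm, Ī = 5 153 mm⁴.
Hole 2 (subtracted): ⌀18, A = 254.469 mm², x = 70 mm, Ī = 5 153 mm⁴.
Hole 3 (subtracted): ⌀18, A = 254.469 mm², x = 105 mm, Ī = 5 153 mm⁴.
By symmetry the centroid is at mid-width, x̄ = 70 mm.
Transfer each piece to the centroidal y-axis using Ī + A·d² with d = x − 70:
  plate: d = 0 mm → contributes +8 003 333 mm⁴
  hole 1: d = -35 mm → contributes −316 878 mm⁴
  hole 2: d = 0 mm → contributes −5 153 mm⁴
  hole 3: d = 35 mm → contributes −316 878 mm⁴
Total I = 7 364 425 mm⁴.

I_yy ≈ 7.364 × 10⁶ mm⁴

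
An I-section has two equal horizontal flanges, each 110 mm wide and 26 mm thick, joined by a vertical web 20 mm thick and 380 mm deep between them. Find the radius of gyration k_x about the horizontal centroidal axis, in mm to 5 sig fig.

Decompose the section into non-overlapping parts with the origin at the bottom-left of its bounding rectangle.
Bottom flange: 110 × 26, A = 2 860 mm², y = 13 mm, Ī = 161113.3 mm⁴.
Web: 20 × 380, A = 7 600 mm², y = 216 mm, Ī = 91 453 333 mm⁴.
Top flange: 110 × 26, A = 2 860 mm², y = 419 mm, Ī = 161113.3 mm⁴.
By symmetry the centroid is at mid-height, ȳ = 216 mm.
Transfer each piece to the horizontal centroidal axis using Ī + A·d² with d = y − 216:
  bottom flange: d = -203 mm → contributes +118 018 853 mm⁴
  web: d = 0 mm → contributes +91 453 333 mm⁴
  top flange: d = 203 mm → contributes +118 018 853 mm⁴
Total I = 327 491 040 mm⁴.
Radius of gyration: k = √(I/A) = √(327 491 040 / 13 320) = 156.8006 mm.

k_x ≈ 156.80 mm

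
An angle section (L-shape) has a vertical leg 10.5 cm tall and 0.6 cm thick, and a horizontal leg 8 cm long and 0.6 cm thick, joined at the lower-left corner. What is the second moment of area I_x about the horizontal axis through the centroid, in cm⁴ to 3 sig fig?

Treat the section as a set of non-overlapping primitives; coordinates are from the bounding-box lower-left.
Vertical leg: 0.6 × 10.5, A = 6.3 cm², y = 5.25 cm, Ī = 57.881 cm⁴.
Horizontal leg (remainder): 7.4 × 0.6, A = 4.44 cm², y = 0.3 cm, Ī = 0.1332 cm⁴.
Centroid: ȳ = ΣA·y / ΣA = 3.2036 cm.
Transfer each piece to the horizontal axis through the centroid using Ī + A·d² with d = y − 3.2036:
  vertical leg: d = 2.0464 cm → contributes +84.263 cm⁴
  horizontal leg (remainder): d = -2.9036 cm → contributes +37.567 cm⁴
Total I = 121.83 cm⁴.

I_x ≈ 122 cm⁴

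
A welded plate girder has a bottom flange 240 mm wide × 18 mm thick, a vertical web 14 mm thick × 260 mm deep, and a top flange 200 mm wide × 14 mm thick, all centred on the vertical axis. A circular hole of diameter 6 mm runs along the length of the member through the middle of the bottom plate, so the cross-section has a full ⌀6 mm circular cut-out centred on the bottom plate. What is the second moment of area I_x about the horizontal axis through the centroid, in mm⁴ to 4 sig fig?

I_x ≈ 1.519 × 10⁸ mm⁴

Break the section into simple shapes (no overlaps), measuring from the bottom-left corner of the bounding box.
Bottom plate: 240 × 18, A = 4 320 mm², y = 9 mm, Ī = 116 640 mm⁴.
Web plate: 14 × 260, A = 3 640 mm², y = 148 mm, Ī = 20 505 333 mm⁴.
Top plate: 200 × 14, A = 2 800 mm², y = 285 mm, Ī = 45733.3 mm⁴.
Hole (subtracted): ⌀6, A = 28.2743 mm², y = 9 mm, Ī = 63.6173 mm⁴.
Centroid: ȳ = ΣA·y / ΣA = 128.157 mm.
Transfer each piece to the horizontal axis through the centroid using Ī + A·d² with d = y − 128.157:
  bottom plate: d = -119.157 mm → contributes +61 453 665 mm⁴
  web plate: d = 19.843 mm → contributes +21 938 567 mm⁴
  top plate: d = 156.843 mm → contributes +68 924 987 mm⁴
  hole: d = -119.157 mm → contributes −401 514 mm⁴
Total I = 151 915 706 mm⁴.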